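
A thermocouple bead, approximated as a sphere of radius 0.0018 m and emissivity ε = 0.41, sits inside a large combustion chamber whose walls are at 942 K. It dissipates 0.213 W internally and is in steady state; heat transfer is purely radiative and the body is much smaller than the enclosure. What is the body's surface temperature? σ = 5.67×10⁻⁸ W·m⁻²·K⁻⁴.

For a small grey body in a large enclosure, net radiated power = εσA(T⁴ − T_w⁴).
Steady state: P = εσA(T⁴ − T_w⁴) with A = 4πr² = 4.072×10⁻⁵ m².
T⁴ = P/(εσA) + T_w⁴ = 0.213/(0.41·5.67×10⁻⁸·4.072×10⁻⁵) + (942)⁴
    = 2.250×10¹¹ + 7.874×10¹¹ = 1.012×10¹² K⁴.

T ≈ 1000 K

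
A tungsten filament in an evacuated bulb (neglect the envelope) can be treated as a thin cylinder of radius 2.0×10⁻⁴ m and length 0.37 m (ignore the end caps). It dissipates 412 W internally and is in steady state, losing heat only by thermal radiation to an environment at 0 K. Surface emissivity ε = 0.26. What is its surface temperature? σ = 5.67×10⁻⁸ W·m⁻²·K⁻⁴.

Steady state: internal power = radiated power, P = εσA T⁴.
Radiating area A = 2πrL = 4.650×10⁻⁴ m².
T⁴ = P/(εσA) = 412/(0.26·5.67×10⁻⁸·4.650×10⁻⁴) = 6.011×10¹³ K⁴.
T = (6.011×10¹³)^(1/4).

T ≈ 2780 K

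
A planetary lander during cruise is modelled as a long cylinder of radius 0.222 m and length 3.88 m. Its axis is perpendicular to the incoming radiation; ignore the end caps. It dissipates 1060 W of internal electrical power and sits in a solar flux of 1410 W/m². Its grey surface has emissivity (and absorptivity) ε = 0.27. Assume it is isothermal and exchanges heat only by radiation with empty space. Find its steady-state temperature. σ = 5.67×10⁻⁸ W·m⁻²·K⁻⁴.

At steady state, absorbed solar power + internal power = radiated power.
Absorbed: α·S·A_cross = 0.27·1410·1.723 = 655.8 W (cross-section 2rL).
Total input = 655.8 + 1060 = 1716 W.
Radiated: εσ·A_surf·T⁴ with A_surf = 2πrL = 5.412 m².
T⁴ = 1716/(0.27·5.67×10⁻⁸·5.412) = 2.071×10¹⁰ K⁴.

T ≈ 379 K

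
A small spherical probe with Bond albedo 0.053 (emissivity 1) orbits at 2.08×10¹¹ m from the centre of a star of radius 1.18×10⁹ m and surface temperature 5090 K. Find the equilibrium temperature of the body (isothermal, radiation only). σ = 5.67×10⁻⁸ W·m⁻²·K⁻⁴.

T ≈ 267 K

The star's surface emits σT_*⁴; at distance d the flux is S = σT_*⁴(R_*/d)².
S = 5.67×10⁻⁸·(5090)⁴·(1.18×10⁹/2.08×10¹¹)² = 1225 W/m².
For an isothermal sphere T⁴ = (1−a)S/(4σ) = 5.114×10⁹ K⁴.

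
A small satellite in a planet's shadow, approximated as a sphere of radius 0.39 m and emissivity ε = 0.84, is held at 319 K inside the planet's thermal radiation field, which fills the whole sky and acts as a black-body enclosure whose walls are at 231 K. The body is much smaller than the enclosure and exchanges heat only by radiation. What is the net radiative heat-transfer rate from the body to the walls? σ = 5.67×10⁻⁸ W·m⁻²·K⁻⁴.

For a small grey body in a large enclosure: P_net = εσA(T_body⁴ − T_wall⁴).
A = 4πr² = 1.911 m²; T_body⁴ − T_wall⁴ = 1.036×10¹⁰ − 2.847×10⁹ = 7.508×10⁹ K⁴.
|P_net| = 0.84·5.67×10⁻⁸·1.911·7.508×10⁹.

P_net ≈ 683 W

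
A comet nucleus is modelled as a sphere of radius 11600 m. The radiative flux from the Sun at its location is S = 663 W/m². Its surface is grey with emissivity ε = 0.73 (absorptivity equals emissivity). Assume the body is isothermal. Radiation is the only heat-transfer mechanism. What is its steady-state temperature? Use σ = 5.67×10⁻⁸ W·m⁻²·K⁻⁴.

T ≈ 233 K

At equilibrium, absorbed power = emitted power.
Absorbing cross-section = πr² = 4.227×10⁸ m²; emitting surface = 4πr² = 1.691×10⁹ m² (ratio 4).
εS·A_cross = εσ·A_surf·T⁴  ⇒  T⁴ = S/(4σ)   (ε cancels).
T⁴ = 663/(4·5.67×10⁻⁸) = 2.923×10⁹ K⁴.
T = (2.923×10⁹)^(1/4).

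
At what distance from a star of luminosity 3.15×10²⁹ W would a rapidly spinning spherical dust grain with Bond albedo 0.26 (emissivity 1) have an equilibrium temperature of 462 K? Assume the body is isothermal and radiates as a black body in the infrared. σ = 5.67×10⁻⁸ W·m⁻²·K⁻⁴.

For an isothermal black-emitting sphere, (1−a)S·πr² = σ·4πr²·T⁴ ⇒ S = 4σT⁴/(1−a).
S = 4·5.67×10⁻⁸·(462)⁴/0.740 = 13960 W/m².
Flux falls as S = L/(4πd²), so d = √(L/(4πS)) = √(3.15×10²⁹/(4π·13960)).

d ≈ 1.34×10¹² m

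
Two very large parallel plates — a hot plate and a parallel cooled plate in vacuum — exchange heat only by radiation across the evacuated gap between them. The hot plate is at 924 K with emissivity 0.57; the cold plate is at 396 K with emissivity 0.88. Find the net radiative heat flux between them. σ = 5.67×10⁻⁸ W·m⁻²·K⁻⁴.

For two infinite grey parallel plates, q = σ(T₁⁴ − T₂⁴)/(1/ε₁ + 1/ε₂ − 1).
T₁⁴ − T₂⁴ = 7.289×10¹¹ − 2.459×10¹⁰ = 7.043×10¹¹ K⁴.
1/ε₁ + 1/ε₂ − 1 = 1.754 + 1.136 − 1 = 1.891.
q = 5.67×10⁻⁸ × 7.043×10¹¹ / 1.891.

q ≈ 21100 W/m²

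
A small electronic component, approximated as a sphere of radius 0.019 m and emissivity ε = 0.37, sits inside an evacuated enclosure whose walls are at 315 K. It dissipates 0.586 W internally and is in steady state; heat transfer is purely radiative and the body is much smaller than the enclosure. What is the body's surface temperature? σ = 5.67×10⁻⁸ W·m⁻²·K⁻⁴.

T ≈ 356 K

For a small grey body in a large enclosure, net radiated power = εσA(T⁴ − T_w⁴).
Steady state: P = εσA(T⁴ − T_w⁴) with A = 4πr² = 0.004536 m².
T⁴ = P/(εσA) + T_w⁴ = 0.586/(0.37·5.67×10⁻⁸·0.004536) + (315)⁴
    = 6.157×10⁹ + 9.846×10⁹ = 1.600×10¹⁰ K⁴.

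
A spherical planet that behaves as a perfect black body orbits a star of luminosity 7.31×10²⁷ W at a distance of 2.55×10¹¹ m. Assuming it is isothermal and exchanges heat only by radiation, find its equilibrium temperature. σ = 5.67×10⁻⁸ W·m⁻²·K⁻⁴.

First find the stellar flux at distance d: S = L/(4πd²) = 7.31×10²⁷/(4π·(2.55×10¹¹)²) = 8946 W/m².
For an isothermal sphere, absorbed (1−a)S·πr² = emitted σ·4πr²·T⁴, so T⁴ = (1−a)S/(4σ).
T⁴ = 1.00·8946/(4·5.67×10⁻⁸) = 3.944×10¹⁰ K⁴.

T ≈ 446 K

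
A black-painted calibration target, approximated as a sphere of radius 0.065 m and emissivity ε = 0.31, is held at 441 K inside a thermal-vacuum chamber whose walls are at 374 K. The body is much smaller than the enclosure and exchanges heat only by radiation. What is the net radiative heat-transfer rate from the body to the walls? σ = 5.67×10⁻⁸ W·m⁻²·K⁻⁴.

P_net ≈ 17.0 W

For a small grey body in a large enclosure: P_net = εσA(T_body⁴ − T_wall⁴).
A = 4πr² = 0.05309 m²; T_body⁴ − T_wall⁴ = 3.782×10¹⁰ − 1.957×10¹⁰ = 1.826×10¹⁰ K⁴.
|P_net| = 0.31·5.67×10⁻⁸·0.05309·1.826×10¹⁰.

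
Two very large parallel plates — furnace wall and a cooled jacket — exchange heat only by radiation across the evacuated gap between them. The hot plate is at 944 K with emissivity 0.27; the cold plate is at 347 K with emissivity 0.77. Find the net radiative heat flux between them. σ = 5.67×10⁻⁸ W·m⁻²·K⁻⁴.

For two infinite grey parallel plates, q = σ(T₁⁴ − T₂⁴)/(1/ε₁ + 1/ε₂ − 1).
T₁⁴ − T₂⁴ = 7.941×10¹¹ − 1.450×10¹⁰ = 7.796×10¹¹ K⁴.
1/ε₁ + 1/ε₂ − 1 = 3.704 + 1.299 − 1 = 4.002.
q = 5.67×10⁻⁸ × 7.796×10¹¹ / 4.002.

q ≈ 11000 W/m²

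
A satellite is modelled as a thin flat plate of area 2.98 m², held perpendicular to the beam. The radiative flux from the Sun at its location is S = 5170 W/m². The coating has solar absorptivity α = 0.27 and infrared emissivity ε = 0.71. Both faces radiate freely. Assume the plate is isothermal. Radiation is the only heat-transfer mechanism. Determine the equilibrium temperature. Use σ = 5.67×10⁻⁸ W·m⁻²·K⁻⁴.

At equilibrium, absorbed power = emitted power.
Absorbing cross-section = A = 2.980 m²; emitting surface = 2A = 5.960 m² (ratio 2).
αS·A_cross = εσ·A_surf·T⁴  ⇒  T⁴ = αS/(ε·2σ).
T⁴ = 0.270·5170/(0.71·2·5.67×10⁻⁸) = 1.734×10¹⁰ K⁴.
T = (1.734×10¹⁰)^(1/4).

T ≈ 363 K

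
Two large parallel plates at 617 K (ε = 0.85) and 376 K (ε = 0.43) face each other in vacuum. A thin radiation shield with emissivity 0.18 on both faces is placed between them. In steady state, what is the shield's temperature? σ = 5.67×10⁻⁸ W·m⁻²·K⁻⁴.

T_s ≈ 545 K

In steady state the net flux on the hot side equals that on the cold side.
σ(T₁⁴−T_s⁴)/D₁ = σ(T_s⁴−T₂⁴)/D₂, with D₁ = 1/ε₁+1/ε_s−1 = 5.732, D₂ = 1/ε_s+1/ε₂−1 = 6.881.
Solve for T_s⁴: T_s⁴ = (D₂·T₁⁴ + D₁·T₂⁴)/(D₁+D₂) = 8.815×10¹⁰ K⁴.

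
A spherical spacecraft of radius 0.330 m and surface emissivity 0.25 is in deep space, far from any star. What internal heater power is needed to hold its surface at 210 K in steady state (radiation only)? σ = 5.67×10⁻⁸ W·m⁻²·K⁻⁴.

P = εσ·4πr²·T⁴.
4πr² = 1.368 m²; T⁴ = 1.945×10⁹ K⁴.
P = 0.25·5.67×10⁻⁸·1.368·1.945×10⁹.

P ≈ 37.7 W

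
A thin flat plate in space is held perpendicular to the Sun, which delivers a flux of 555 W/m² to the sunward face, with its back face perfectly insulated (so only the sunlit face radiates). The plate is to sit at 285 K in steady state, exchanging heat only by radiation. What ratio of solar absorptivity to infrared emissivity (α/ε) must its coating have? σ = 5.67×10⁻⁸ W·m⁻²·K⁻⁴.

α/ε ≈ 0.674

Balance: αS·A = εσ·1A·T⁴ ⇒ α/ε = σT⁴/S.
α/ε = 5.67×10⁻⁸·(285)⁴/555 = 5.67×10⁻⁸·6.598×10⁹/555.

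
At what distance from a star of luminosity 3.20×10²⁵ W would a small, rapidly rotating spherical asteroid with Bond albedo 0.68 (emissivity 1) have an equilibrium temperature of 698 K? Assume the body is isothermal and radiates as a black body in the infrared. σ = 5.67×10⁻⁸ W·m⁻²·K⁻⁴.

d ≈ 3.89×10⁹ m

For an isothermal black-emitting sphere, (1−a)S·πr² = σ·4πr²·T⁴ ⇒ S = 4σT⁴/(1−a).
S = 4·5.67×10⁻⁸·(698)⁴/0.320 = 1.682×10⁵ W/m².
Flux falls as S = L/(4πd²), so d = √(L/(4πS)) = √(3.20×10²⁵/(4π·1.682×10⁵)).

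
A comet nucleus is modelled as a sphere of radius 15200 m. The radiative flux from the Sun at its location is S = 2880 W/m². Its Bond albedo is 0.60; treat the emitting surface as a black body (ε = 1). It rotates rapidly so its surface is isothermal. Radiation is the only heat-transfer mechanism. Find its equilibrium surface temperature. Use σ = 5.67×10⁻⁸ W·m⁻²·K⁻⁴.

T ≈ 267 K

At equilibrium, absorbed power = emitted power.
Absorbing cross-section = πr² = 7.258×10⁸ m²; emitting surface = 4πr² = 2.903×10⁹ m² (ratio 4).
(1−a)S·A_cross = εσ·A_surf·T⁴  ⇒  T⁴ = (1−a)S/(4σ).
T⁴ = 0.400·2880/(4·5.67×10⁻⁸) = 5.079×10⁹ K⁴.
T = (5.079×10⁹)^(1/4).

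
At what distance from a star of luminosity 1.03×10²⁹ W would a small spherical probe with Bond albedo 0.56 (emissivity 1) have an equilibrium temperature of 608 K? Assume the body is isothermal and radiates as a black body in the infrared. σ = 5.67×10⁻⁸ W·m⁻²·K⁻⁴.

For an isothermal black-emitting sphere, (1−a)S·πr² = σ·4πr²·T⁴ ⇒ S = 4σT⁴/(1−a).
S = 4·5.67×10⁻⁸·(608)⁴/0.440 = 70440 W/m².
Flux falls as S = L/(4πd²), so d = √(L/(4πS)) = √(1.03×10²⁹/(4π·70440)).

d ≈ 3.41×10¹¹ m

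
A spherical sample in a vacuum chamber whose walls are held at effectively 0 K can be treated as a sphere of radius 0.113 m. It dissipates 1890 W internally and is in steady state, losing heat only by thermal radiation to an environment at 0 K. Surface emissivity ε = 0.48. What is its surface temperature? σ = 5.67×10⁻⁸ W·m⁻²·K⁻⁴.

Steady state: internal power = radiated power, P = εσA T⁴.
Radiating area A = 4πr² = 0.1605 m².
T⁴ = P/(εσA) = 1890/(0.48·5.67×10⁻⁸·0.1605) = 4.328×10¹¹ K⁴.
T = (4.328×10¹¹)^(1/4).

T ≈ 811 K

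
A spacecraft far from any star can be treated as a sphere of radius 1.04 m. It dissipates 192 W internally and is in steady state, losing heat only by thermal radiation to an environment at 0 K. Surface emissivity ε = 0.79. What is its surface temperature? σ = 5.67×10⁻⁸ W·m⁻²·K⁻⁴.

T ≈ 133 K

Steady state: internal power = radiated power, P = εσA T⁴.
Radiating area A = 4πr² = 13.59 m².
T⁴ = P/(εσA) = 192/(0.79·5.67×10⁻⁸·13.59) = 3.154×10⁸ K⁴.
T = (3.154×10⁸)^(1/4).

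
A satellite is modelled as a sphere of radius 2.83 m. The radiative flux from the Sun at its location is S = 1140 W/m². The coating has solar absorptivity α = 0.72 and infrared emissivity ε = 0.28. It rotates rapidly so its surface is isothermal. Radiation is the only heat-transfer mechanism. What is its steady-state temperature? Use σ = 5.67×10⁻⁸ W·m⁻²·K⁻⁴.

T ≈ 337 K

At equilibrium, absorbed power = emitted power.
Absorbing cross-section = πr² = 25.16 m²; emitting surface = 4πr² = 100.6 m² (ratio 4).
αS·A_cross = εσ·A_surf·T⁴  ⇒  T⁴ = αS/(ε·4σ).
T⁴ = 0.720·1140/(0.28·4·5.67×10⁻⁸) = 1.293×10¹⁰ K⁴.
T = (1.293×10¹⁰)^(1/4).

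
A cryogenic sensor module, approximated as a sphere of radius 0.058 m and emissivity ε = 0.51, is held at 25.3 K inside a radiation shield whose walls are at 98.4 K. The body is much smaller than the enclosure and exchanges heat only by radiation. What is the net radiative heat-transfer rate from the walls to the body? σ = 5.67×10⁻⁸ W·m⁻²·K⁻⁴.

P_net ≈ 0.114 W

For a small grey body in a large enclosure: P_net = εσA(T_body⁴ − T_wall⁴).
A = 4πr² = 0.04227 m²; T_body⁴ − T_wall⁴ = 4.097×10⁵ − 9.375×10⁷ = -9.334×10⁷ K⁴.
|P_net| = 0.51·5.67×10⁻⁸·0.04227·9.334×10⁷.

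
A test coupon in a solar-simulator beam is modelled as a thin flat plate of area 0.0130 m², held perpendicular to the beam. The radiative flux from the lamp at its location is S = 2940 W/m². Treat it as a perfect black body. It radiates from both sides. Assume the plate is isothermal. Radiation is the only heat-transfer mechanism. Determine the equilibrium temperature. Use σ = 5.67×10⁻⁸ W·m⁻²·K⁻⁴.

T ≈ 401 K

At equilibrium, absorbed power = emitted power.
Absorbing cross-section = A = 0.01300 m²; emitting surface = 2A = 0.02600 m² (ratio 2).
S·A_cross = εσ·A_surf·T⁴  ⇒  T⁴ = S/(2σ).
T⁴ = 1.00·2940/(2·5.67×10⁻⁸) = 2.593×10¹⁰ K⁴.
T = (2.593×10¹⁰)^(1/4).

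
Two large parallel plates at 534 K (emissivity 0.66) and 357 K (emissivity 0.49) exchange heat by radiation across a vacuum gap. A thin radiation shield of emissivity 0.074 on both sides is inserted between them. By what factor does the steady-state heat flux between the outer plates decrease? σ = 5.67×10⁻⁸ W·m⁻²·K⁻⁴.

Without shield: q₀ = σΔ(T⁴)/(1/ε₁+1/ε₂−1) with denominator 2.556.
With shield the two gaps are in series; the resistances add: (1/ε₁+1/ε_s−1)+(1/ε_s+1/ε₂−1) = 14.03+14.55 = 28.58.
Heat-flux ratio q₀/q = 28.58/2.556.

factor ≈ 11.2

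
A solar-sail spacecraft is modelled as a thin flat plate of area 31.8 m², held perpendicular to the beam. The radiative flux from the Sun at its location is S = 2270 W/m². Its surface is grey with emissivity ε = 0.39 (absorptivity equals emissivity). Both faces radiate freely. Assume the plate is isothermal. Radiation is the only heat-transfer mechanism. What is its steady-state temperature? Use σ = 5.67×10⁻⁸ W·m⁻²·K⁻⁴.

At equilibrium, absorbed power = emitted power.
Absorbing cross-section = A = 31.80 m²; emitting surface = 2A = 63.60 m² (ratio 2).
εS·A_cross = εσ·A_surf·T⁴  ⇒  T⁴ = S/(2σ)   (ε cancels).
T⁴ = 2270/(2·5.67×10⁻⁸) = 2.002×10¹⁰ K⁴.
T = (2.002×10¹⁰)^(1/4).

T ≈ 376 K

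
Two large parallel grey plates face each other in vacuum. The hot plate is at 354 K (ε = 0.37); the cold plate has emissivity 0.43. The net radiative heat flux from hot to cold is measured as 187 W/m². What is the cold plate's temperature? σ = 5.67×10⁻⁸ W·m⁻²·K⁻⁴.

q = σ(T₁⁴ − T₂⁴)/(1/ε₁ + 1/ε₂ − 1); denominator = 4.028.
T₂⁴ = T₁⁴ − q·(1/ε₁+1/ε₂−1)/σ = 1.570×10¹⁰ − 187·4.028/5.67×10⁻⁸
    = 2.419×10⁹ K⁴.

T₂ ≈ 222 K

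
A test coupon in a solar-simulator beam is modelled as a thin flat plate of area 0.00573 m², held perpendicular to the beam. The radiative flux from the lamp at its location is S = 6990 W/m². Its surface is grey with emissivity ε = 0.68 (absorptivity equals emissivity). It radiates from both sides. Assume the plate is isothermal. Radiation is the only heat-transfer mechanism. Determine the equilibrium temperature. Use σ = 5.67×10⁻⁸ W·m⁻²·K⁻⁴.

At equilibrium, absorbed power = emitted power.
Absorbing cross-section = A = 0.005730 m²; emitting surface = 2A = 0.01146 m² (ratio 2).
εS·A_cross = εσ·A_surf·T⁴  ⇒  T⁴ = S/(2σ)   (ε cancels).
T⁴ = 6990/(2·5.67×10⁻⁸) = 6.164×10¹⁰ K⁴.
T = (6.164×10¹⁰)^(1/4).

T ≈ 498 K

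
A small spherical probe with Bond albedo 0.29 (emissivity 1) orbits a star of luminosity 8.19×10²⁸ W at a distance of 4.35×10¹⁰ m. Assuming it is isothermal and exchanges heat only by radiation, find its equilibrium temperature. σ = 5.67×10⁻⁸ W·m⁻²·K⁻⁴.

T ≈ 1810 K

First find the stellar flux at distance d: S = L/(4πd²) = 8.19×10²⁸/(4π·(4.35×10¹⁰)²) = 3.444×10⁶ W/m².
For an isothermal sphere, absorbed (1−a)S·πr² = emitted σ·4πr²·T⁴, so T⁴ = (1−a)S/(4σ).
T⁴ = 0.710·3.444×10⁶/(4·5.67×10⁻⁸) = 1.078×10¹³ K⁴.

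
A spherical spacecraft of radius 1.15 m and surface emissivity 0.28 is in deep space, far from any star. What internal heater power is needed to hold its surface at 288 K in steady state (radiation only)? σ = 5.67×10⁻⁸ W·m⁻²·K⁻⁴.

P ≈ 1820 W

P = εσ·4πr²·T⁴.
4πr² = 16.62 m²; T⁴ = 6.880×10⁹ K⁴.
P = 0.28·5.67×10⁻⁸·16.62·6.880×10⁹.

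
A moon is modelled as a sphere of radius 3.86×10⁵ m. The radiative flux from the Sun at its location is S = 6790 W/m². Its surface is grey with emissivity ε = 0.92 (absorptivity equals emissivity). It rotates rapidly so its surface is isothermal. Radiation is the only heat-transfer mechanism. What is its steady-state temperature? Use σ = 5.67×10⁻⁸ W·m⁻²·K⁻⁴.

At equilibrium, absorbed power = emitted power.
Absorbing cross-section = πr² = 4.681×10¹¹ m²; emitting surface = 4πr² = 1.872×10¹² m² (ratio 4).
εS·A_cross = εσ·A_surf·T⁴  ⇒  T⁴ = S/(4σ)   (ε cancels).
T⁴ = 6790/(4·5.67×10⁻⁸) = 2.994×10¹⁰ K⁴.
T = (2.994×10¹⁰)^(1/4).

T ≈ 416 K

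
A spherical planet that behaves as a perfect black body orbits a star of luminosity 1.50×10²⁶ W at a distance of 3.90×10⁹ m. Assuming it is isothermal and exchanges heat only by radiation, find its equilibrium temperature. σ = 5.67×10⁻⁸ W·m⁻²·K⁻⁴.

T ≈ 1360 K

First find the stellar flux at distance d: S = L/(4πd²) = 1.50×10²⁶/(4π·(3.90×10⁹)²) = 7.848×10⁵ W/m².
For an isothermal sphere, absorbed (1−a)S·πr² = emitted σ·4πr²·T⁴, so T⁴ = (1−a)S/(4σ).
T⁴ = 1.00·7.848×10⁵/(4·5.67×10⁻⁸) = 3.460×10¹² K⁴.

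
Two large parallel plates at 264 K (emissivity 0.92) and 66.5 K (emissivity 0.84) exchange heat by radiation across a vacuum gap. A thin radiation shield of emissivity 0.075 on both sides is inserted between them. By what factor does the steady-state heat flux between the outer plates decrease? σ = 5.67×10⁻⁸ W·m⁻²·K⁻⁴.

factor ≈ 21.1

Without shield: q₀ = σΔ(T⁴)/(1/ε₁+1/ε₂−1) with denominator 1.277.
With shield the two gaps are in series; the resistances add: (1/ε₁+1/ε_s−1)+(1/ε_s+1/ε₂−1) = 13.42+13.52 = 26.94.
Heat-flux ratio q₀/q = 26.94/1.277.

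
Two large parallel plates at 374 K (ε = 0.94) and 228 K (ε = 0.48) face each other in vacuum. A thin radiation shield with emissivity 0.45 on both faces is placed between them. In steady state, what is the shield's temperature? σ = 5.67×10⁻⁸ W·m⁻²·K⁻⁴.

In steady state the net flux on the hot side equals that on the cold side.
σ(T₁⁴−T_s⁴)/D₁ = σ(T_s⁴−T₂⁴)/D₂, with D₁ = 1/ε₁+1/ε_s−1 = 2.286, D₂ = 1/ε_s+1/ε₂−1 = 3.306.
Solve for T_s⁴: T_s⁴ = (D₂·T₁⁴ + D₁·T₂⁴)/(D₁+D₂) = 1.267×10¹⁰ K⁴.

T_s ≈ 336 K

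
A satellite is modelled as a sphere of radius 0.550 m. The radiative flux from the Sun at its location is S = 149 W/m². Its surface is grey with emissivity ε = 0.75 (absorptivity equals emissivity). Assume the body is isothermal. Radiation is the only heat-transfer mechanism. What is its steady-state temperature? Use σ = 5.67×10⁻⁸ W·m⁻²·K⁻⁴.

At equilibrium, absorbed power = emitted power.
Absorbing cross-section = πr² = 0.9503 m²; emitting surface = 4πr² = 3.801 m² (ratio 4).
εS·A_cross = εσ·A_surf·T⁴  ⇒  T⁴ = S/(4σ)   (ε cancels).
T⁴ = 149/(4·5.67×10⁻⁸) = 6.570×10⁸ K⁴.
T = (6.570×10⁸)^(1/4).

T ≈ 160 K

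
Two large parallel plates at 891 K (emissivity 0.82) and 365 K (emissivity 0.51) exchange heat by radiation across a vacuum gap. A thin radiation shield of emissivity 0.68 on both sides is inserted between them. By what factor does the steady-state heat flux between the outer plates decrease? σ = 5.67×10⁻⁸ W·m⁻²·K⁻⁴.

factor ≈ 1.89

Without shield: q₀ = σΔ(T⁴)/(1/ε₁+1/ε₂−1) with denominator 2.180.
With shield the two gaps are in series; the resistances add: (1/ε₁+1/ε_s−1)+(1/ε_s+1/ε₂−1) = 1.690+2.431 = 4.121.
Heat-flux ratio q₀/q = 4.121/2.180.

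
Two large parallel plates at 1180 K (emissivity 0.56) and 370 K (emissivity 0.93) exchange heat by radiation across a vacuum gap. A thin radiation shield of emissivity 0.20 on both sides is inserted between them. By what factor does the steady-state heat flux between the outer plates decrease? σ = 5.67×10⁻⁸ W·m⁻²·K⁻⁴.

Without shield: q₀ = σΔ(T⁴)/(1/ε₁+1/ε₂−1) with denominator 1.861.
With shield the two gaps are in series; the resistances add: (1/ε₁+1/ε_s−1)+(1/ε_s+1/ε₂−1) = 5.786+5.075 = 10.86.
Heat-flux ratio q₀/q = 10.86/1.861.

factor ≈ 5.84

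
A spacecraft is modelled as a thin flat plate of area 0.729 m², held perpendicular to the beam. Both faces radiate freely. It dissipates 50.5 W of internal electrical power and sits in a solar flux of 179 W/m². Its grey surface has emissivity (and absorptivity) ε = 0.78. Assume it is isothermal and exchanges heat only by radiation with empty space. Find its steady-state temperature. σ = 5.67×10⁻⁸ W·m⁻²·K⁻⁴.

At steady state, absorbed solar power + internal power = radiated power.
Absorbed: α·S·A_cross = 0.78·179·0.7290 = 101.8 W (cross-section A).
Total input = 101.8 + 50.5 = 152.3 W.
Radiated: εσ·A_surf·T⁴ with A_surf = 2A = 1.458 m².
T⁴ = 152.3/(0.78·5.67×10⁻⁸·1.458) = 2.362×10⁹ K⁴.

T ≈ 220 K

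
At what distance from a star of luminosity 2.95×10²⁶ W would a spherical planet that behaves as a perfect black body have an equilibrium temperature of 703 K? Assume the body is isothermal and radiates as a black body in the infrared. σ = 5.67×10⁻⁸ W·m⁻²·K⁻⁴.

d ≈ 2.06×10¹⁰ m

For an isothermal black-emitting sphere, (1−a)S·πr² = σ·4πr²·T⁴ ⇒ S = 4σT⁴/(1−a).
S = 4·5.67×10⁻⁸·(703)⁴/1.00 = 55390 W/m².
Flux falls as S = L/(4πd²), so d = √(L/(4πS)) = √(2.95×10²⁶/(4π·55390)).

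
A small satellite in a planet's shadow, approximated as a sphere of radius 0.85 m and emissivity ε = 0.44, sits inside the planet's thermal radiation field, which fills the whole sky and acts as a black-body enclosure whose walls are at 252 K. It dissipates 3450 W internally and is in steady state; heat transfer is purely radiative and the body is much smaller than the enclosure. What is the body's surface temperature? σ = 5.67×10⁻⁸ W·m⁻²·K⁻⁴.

T ≈ 373 K

For a small grey body in a large enclosure, net radiated power = εσA(T⁴ − T_w⁴).
Steady state: P = εσA(T⁴ − T_w⁴) with A = 4πr² = 9.079 m².
T⁴ = P/(εσA) + T_w⁴ = 3450/(0.44·5.67×10⁻⁸·9.079) + (252)⁴
    = 1.523×10¹⁰ + 4.033×10⁹ = 1.926×10¹⁰ K⁴.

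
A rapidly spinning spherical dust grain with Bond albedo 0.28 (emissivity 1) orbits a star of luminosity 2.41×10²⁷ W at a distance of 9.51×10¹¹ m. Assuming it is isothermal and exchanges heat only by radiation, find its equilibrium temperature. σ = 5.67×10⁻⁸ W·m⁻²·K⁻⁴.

T ≈ 161 K

First find the stellar flux at distance d: S = L/(4πd²) = 2.41×10²⁷/(4π·(9.51×10¹¹)²) = 212.1 W/m².
For an isothermal sphere, absorbed (1−a)S·πr² = emitted σ·4πr²·T⁴, so T⁴ = (1−a)S/(4σ).
T⁴ = 0.720·212.1/(4·5.67×10⁻⁸) = 6.732×10⁸ K⁴.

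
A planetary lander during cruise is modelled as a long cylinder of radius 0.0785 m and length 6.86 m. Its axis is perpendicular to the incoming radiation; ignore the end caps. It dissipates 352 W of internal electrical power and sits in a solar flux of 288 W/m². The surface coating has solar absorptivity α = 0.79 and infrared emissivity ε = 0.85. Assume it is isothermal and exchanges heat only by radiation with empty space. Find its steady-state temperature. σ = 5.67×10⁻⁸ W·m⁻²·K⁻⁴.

At steady state, absorbed solar power + internal power = radiated power.
Absorbed: α·S·A_cross = 0.79·288·1.077 = 245.0 W (cross-section 2rL).
Total input = 245.0 + 352 = 597.0 W.
Radiated: εσ·A_surf·T⁴ with A_surf = 2πrL = 3.384 m².
T⁴ = 597.0/(0.85·5.67×10⁻⁸·3.384) = 3.661×10⁹ K⁴.

T ≈ 246 K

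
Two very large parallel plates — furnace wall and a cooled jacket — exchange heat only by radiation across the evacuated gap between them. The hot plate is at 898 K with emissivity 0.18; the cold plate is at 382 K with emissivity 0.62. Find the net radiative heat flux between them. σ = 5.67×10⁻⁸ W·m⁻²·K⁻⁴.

For two infinite grey parallel plates, q = σ(T₁⁴ − T₂⁴)/(1/ε₁ + 1/ε₂ − 1).
T₁⁴ − T₂⁴ = 6.503×10¹¹ − 2.129×10¹⁰ = 6.290×10¹¹ K⁴.
1/ε₁ + 1/ε₂ − 1 = 5.556 + 1.613 − 1 = 6.168.
q = 5.67×10⁻⁸ × 6.290×10¹¹ / 6.168.

q ≈ 5780 W/m²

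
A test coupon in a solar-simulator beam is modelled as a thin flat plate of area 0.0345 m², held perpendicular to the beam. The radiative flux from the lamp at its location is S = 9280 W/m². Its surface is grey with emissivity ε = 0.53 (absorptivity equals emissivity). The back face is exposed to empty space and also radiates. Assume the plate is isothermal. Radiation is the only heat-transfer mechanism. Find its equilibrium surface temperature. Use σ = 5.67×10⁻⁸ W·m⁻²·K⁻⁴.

At equilibrium, absorbed power = emitted power.
Absorbing cross-section = A = 0.03450 m²; emitting surface = 2A = 0.06900 m² (ratio 2).
εS·A_cross = εσ·A_surf·T⁴  ⇒  T⁴ = S/(2σ)   (ε cancels).
T⁴ = 9280/(2·5.67×10⁻⁸) = 8.183×10¹⁰ K⁴.
T = (8.183×10¹⁰)^(1/4).

T ≈ 535 K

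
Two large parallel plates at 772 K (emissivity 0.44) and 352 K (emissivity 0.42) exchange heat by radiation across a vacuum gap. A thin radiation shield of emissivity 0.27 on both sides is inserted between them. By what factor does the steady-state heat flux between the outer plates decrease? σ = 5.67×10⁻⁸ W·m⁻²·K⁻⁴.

Without shield: q₀ = σΔ(T⁴)/(1/ε₁+1/ε₂−1) with denominator 3.654.
With shield the two gaps are in series; the resistances add: (1/ε₁+1/ε_s−1)+(1/ε_s+1/ε₂−1) = 4.976+5.085 = 10.06.
Heat-flux ratio q₀/q = 10.06/3.654.

factor ≈ 2.75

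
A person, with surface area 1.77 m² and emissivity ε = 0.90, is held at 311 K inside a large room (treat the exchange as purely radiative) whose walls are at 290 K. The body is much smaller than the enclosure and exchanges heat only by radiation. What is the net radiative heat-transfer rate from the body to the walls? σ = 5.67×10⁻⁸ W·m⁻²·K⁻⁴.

P_net ≈ 206 W

For a small grey body in a large enclosure: P_net = εσA(T_body⁴ − T_wall⁴).
A = 1.77 m²; T_body⁴ − T_wall⁴ = 9.355×10⁹ − 7.073×10⁹ = 2.282×10⁹ K⁴.
|P_net| = 0.90·5.67×10⁻⁸·1.770·2.282×10⁹.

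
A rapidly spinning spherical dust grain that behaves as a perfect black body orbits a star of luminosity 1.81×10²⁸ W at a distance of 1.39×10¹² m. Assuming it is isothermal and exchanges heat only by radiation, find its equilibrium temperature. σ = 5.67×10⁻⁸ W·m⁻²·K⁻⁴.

T ≈ 239 K

First find the stellar flux at distance d: S = L/(4πd²) = 1.81×10²⁸/(4π·(1.39×10¹²)²) = 745.5 W/m².
For an isothermal sphere, absorbed (1−a)S·πr² = emitted σ·4πr²·T⁴, so T⁴ = (1−a)S/(4σ).
T⁴ = 1.00·745.5/(4·5.67×10⁻⁸) = 3.287×10⁹ K⁴.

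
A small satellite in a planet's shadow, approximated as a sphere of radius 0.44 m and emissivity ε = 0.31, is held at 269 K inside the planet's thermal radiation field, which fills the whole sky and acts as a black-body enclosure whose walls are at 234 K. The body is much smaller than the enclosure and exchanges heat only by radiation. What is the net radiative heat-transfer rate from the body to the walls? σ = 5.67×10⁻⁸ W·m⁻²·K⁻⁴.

For a small grey body in a large enclosure: P_net = εσA(T_body⁴ − T_wall⁴).
A = 4πr² = 2.433 m²; T_body⁴ − T_wall⁴ = 5.236×10⁹ − 2.998×10⁹ = 2.238×10⁹ K⁴.
|P_net| = 0.31·5.67×10⁻⁸·2.433·2.238×10⁹.

P_net ≈ 95.7 W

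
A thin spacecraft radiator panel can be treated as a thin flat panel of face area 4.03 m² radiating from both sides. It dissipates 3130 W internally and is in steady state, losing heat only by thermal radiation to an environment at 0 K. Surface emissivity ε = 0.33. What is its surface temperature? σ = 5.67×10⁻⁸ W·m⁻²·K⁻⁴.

Steady state: internal power = radiated power, P = εσA T⁴.
Radiating area A = 2·4.03 = 8.060 m².
T⁴ = P/(εσA) = 3130/(0.33·5.67×10⁻⁸·8.060) = 2.075×10¹⁰ K⁴.
T = (2.075×10¹⁰)^(1/4).

T ≈ 380 K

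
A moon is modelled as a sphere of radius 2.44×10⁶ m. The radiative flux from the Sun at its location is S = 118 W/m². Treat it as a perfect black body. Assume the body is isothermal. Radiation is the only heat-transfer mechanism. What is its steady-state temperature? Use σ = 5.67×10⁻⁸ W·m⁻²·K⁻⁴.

T ≈ 151 K

At equilibrium, absorbed power = emitted power.
Absorbing cross-section = πr² = 1.870×10¹³ m²; emitting surface = 4πr² = 7.482×10¹³ m² (ratio 4).
S·A_cross = εσ·A_surf·T⁴  ⇒  T⁴ = S/(4σ).
T⁴ = 1.00·118/(4·5.67×10⁻⁸) = 5.203×10⁸ K⁴.
T = (5.203×10⁸)^(1/4).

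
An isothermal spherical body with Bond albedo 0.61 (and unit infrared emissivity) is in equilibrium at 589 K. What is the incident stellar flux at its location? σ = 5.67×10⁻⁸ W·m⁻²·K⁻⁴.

S ≈ 70000 W/m²

(1−a)S·πr² = σ·4πr²·T⁴ ⇒ S = 4σT⁴/(1−a).
S = 4·5.67×10⁻⁸·1.204×10¹¹/0.390.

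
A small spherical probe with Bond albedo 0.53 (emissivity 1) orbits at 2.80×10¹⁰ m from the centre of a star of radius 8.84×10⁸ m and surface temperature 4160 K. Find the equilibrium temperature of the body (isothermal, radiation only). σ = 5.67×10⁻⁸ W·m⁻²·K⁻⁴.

The star's surface emits σT_*⁴; at distance d the flux is S = σT_*⁴(R_*/d)².
S = 5.67×10⁻⁸·(4160)⁴·(8.84×10⁸/2.80×10¹⁰)² = 16930 W/m².
For an isothermal sphere T⁴ = (1−a)S/(4σ) = 3.508×10¹⁰ K⁴.

T ≈ 433 K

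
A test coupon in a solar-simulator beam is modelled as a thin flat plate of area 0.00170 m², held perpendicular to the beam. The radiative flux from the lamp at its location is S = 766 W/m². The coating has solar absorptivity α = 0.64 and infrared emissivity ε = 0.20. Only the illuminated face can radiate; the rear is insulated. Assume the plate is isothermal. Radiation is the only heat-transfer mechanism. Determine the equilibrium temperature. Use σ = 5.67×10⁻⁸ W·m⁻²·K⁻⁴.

T ≈ 456 K

At equilibrium, absorbed power = emitted power.
Absorbing cross-section = A = 0.001700 m²; emitting surface = A = 0.001700 m² (ratio 1).
αS·A_cross = εσ·A_surf·T⁴  ⇒  T⁴ = αS/(ε·1σ).
T⁴ = 0.640·766/(0.20·1·5.67×10⁻⁸) = 4.323×10¹⁰ K⁴.
T = (4.323×10¹⁰)^(1/4).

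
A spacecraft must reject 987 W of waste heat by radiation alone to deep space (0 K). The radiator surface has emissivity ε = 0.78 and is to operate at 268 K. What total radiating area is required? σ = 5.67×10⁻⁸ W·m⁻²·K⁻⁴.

A ≈ 4.33 m²

P = εσA T⁴ ⇒ A = P/(εσT⁴).
T⁴ = 5.159×10⁹ K⁴.
A = 987/(0.78 × 5.67×10⁻⁸ × 5.159×10⁹).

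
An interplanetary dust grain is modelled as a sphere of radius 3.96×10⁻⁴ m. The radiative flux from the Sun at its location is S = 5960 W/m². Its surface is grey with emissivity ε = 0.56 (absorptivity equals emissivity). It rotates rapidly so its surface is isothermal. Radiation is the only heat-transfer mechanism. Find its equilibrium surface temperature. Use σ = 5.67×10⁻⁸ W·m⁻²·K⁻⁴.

At equilibrium, absorbed power = emitted power.
Absorbing cross-section = πr² = 4.927×10⁻⁷ m²; emitting surface = 4πr² = 1.971×10⁻⁶ m² (ratio 4).
εS·A_cross = εσ·A_surf·T⁴  ⇒  T⁴ = S/(4σ)   (ε cancels).
T⁴ = 5960/(4·5.67×10⁻⁸) = 2.628×10¹⁰ K⁴.
T = (2.628×10¹⁰)^(1/4).

T ≈ 403 K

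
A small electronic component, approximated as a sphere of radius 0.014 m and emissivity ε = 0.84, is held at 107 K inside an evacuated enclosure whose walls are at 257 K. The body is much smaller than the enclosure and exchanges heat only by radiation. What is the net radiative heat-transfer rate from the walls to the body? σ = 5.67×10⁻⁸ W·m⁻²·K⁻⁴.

For a small grey body in a large enclosure: P_net = εσA(T_body⁴ − T_wall⁴).
A = 4πr² = 0.002463 m²; T_body⁴ − T_wall⁴ = 1.311×10⁸ − 4.362×10⁹ = -4.231×10⁹ K⁴.
|P_net| = 0.84·5.67×10⁻⁸·0.002463·4.231×10⁹.

P_net ≈ 0.496 W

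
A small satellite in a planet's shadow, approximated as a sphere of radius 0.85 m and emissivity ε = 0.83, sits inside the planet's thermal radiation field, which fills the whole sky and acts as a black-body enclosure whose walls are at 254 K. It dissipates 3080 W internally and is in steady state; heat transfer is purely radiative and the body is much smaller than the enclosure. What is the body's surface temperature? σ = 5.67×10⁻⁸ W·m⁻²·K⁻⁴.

For a small grey body in a large enclosure, net radiated power = εσA(T⁴ − T_w⁴).
Steady state: P = εσA(T⁴ − T_w⁴) with A = 4πr² = 9.079 m².
T⁴ = P/(εσA) + T_w⁴ = 3080/(0.83·5.67×10⁻⁸·9.079) + (254)⁴
    = 7.208×10⁹ + 4.162×10⁹ = 1.137×10¹⁰ K⁴.

T ≈ 327 K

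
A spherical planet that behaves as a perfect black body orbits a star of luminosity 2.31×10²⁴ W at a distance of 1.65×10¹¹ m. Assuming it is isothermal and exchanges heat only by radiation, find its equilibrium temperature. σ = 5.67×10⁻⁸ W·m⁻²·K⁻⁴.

First find the stellar flux at distance d: S = L/(4πd²) = 2.31×10²⁴/(4π·(1.65×10¹¹)²) = 6.752 W/m².
For an isothermal sphere, absorbed (1−a)S·πr² = emitted σ·4πr²·T⁴, so T⁴ = (1−a)S/(4σ).
T⁴ = 1.00·6.752/(4·5.67×10⁻⁸) = 2.977×10⁷ K⁴.

T ≈ 73.9 K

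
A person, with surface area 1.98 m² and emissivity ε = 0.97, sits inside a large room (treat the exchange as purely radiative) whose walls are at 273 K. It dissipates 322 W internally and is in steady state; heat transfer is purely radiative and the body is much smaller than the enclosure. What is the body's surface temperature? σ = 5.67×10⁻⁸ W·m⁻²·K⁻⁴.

T ≈ 304 K

For a small grey body in a large enclosure, net radiated power = εσA(T⁴ − T_w⁴).
Steady state: P = εσA(T⁴ − T_w⁴) with A = 1.98 m².
T⁴ = P/(εσA) + T_w⁴ = 322/(0.97·5.67×10⁻⁸·1.980) + (273)⁴
    = 2.957×10⁹ + 5.555×10⁹ = 8.511×10⁹ K⁴.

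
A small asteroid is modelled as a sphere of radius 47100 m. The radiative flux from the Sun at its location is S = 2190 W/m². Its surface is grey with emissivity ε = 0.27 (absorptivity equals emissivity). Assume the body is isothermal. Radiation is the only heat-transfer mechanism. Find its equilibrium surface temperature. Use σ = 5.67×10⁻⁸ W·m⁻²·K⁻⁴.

At equilibrium, absorbed power = emitted power.
Absorbing cross-section = πr² = 6.969×10⁹ m²; emitting surface = 4πr² = 2.788×10¹⁰ m² (ratio 4).
εS·A_cross = εσ·A_surf·T⁴  ⇒  T⁴ = S/(4σ)   (ε cancels).
T⁴ = 2190/(4·5.67×10⁻⁸) = 9.656×10⁹ K⁴.
T = (9.656×10⁹)^(1/4).

T ≈ 313 K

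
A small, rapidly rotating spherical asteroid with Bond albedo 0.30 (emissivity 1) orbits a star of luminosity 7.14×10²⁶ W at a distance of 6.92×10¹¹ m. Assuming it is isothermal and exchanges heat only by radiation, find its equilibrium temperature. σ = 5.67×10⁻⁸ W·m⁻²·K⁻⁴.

T ≈ 138 K

First find the stellar flux at distance d: S = L/(4πd²) = 7.14×10²⁶/(4π·(6.92×10¹¹)²) = 118.7 W/m².
For an isothermal sphere, absorbed (1−a)S·πr² = emitted σ·4πr²·T⁴, so T⁴ = (1−a)S/(4σ).
T⁴ = 0.700·118.7/(4·5.67×10⁻⁸) = 3.662×10⁸ K⁴.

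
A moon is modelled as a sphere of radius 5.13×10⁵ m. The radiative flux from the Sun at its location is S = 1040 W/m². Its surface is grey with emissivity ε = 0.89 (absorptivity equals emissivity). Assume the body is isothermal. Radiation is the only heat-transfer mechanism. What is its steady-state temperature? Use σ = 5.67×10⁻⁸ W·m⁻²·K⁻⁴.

At equilibrium, absorbed power = emitted power.
Absorbing cross-section = πr² = 8.268×10¹¹ m²; emitting surface = 4πr² = 3.307×10¹² m² (ratio 4).
εS·A_cross = εσ·A_surf·T⁴  ⇒  T⁴ = S/(4σ)   (ε cancels).
T⁴ = 1040/(4·5.67×10⁻⁸) = 4.586×10⁹ K⁴.
T = (4.586×10⁹)^(1/4).

T ≈ 260 K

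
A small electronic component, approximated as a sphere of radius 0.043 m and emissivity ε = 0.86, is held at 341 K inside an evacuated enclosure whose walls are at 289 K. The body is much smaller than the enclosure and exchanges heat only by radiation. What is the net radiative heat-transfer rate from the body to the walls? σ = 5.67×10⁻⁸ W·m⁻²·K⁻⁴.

P_net ≈ 7.42 W

For a small grey body in a large enclosure: P_net = εσA(T_body⁴ − T_wall⁴).
A = 4πr² = 0.02324 m²; T_body⁴ − T_wall⁴ = 1.352×10¹⁰ − 6.976×10⁹ = 6.546×10⁹ K⁴.
|P_net| = 0.86·5.67×10⁻⁸·0.02324·6.546×10⁹.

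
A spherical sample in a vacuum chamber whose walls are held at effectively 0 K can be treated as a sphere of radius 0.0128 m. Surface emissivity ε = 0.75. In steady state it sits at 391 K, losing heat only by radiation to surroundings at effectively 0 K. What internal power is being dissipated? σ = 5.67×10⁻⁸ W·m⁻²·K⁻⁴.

P ≈ 2.05 W

Steady state: P = εσA T⁴.
A = 4πr² = 0.002059 m²; T⁴ = (391)⁴ = 2.337×10¹⁰ K⁴.
P = 0.75 × 5.67×10⁻⁸ × 0.002059 × 2.337×10¹⁰.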